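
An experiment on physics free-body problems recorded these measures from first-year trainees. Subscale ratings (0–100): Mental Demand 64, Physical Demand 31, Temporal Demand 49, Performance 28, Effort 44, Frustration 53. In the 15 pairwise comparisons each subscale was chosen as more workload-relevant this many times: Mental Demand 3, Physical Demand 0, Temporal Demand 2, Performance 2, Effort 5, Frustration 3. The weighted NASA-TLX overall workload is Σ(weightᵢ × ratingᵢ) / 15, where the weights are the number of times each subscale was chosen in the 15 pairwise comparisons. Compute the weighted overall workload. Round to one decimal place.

48.3

The tallies are the weights (they sum to 15).
Weighted sum = 3·64 + 0·31 + 2·49 + 2·28 + 5·44 + 3·53
            = 192 + 0 + 98 + 56 + 220 + 159 = 725.
Overall workload = 725 / 15 = 48.3333 ≈ 48.3.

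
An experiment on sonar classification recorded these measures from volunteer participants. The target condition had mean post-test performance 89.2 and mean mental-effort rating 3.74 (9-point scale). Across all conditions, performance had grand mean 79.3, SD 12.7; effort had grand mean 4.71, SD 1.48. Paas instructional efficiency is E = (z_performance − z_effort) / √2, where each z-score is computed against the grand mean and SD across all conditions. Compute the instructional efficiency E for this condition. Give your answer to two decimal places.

z_performance = (89.2 − 79.3) / 12.7 = 9.9000 / 12.7 = 0.7795.
z_effort = (3.74 − 4.71) / 1.48 = -0.9700 / 1.48 = -0.6554.
z_P − z_E = 0.7795 − (-0.6554) = 1.4349.
E = 1.4349 / √2 = 1.4349 / 1.41421 = 1.0146 ≈ 1.01.

1.01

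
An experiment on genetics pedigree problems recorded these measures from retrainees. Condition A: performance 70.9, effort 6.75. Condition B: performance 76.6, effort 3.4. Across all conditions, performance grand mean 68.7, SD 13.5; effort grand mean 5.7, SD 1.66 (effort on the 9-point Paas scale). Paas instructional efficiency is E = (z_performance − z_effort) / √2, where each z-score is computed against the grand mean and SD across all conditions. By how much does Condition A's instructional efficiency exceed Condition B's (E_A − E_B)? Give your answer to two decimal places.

-1.73

Condition A: z_P = (70.9 − 68.7)/13.5 = 0.1630; z_E = (6.75 − 5.7)/1.66 = 0.6325; E_A = (0.1630 − 0.6325)/√2 = -0.3320.
Condition B: z_P = (76.6 − 68.7)/13.5 = 0.5852; z_E = (3.4 − 5.7)/1.66 = -1.3855; E_B = (0.5852 − (-1.3855))/√2 = 1.3935.
E_A − E_B = -0.3320 − 1.3935 = -1.7255 ≈ -1.73.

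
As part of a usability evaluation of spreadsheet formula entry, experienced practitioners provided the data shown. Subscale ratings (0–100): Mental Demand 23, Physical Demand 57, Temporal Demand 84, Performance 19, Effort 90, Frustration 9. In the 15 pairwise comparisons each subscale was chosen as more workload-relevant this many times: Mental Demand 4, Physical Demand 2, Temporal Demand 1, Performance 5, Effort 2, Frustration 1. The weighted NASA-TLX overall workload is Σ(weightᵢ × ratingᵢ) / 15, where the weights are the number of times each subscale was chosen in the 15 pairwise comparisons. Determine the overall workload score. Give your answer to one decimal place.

38.3

The tallies are the weights (they sum to 15).
Weighted sum = 4·23 + 2·57 + 1·84 + 5·19 + 2·90 + 1·9
            = 92 + 114 + 84 + 95 + 180 + 9 = 574.
Overall workload = 574 / 15 = 38.2667 ≈ 38.3.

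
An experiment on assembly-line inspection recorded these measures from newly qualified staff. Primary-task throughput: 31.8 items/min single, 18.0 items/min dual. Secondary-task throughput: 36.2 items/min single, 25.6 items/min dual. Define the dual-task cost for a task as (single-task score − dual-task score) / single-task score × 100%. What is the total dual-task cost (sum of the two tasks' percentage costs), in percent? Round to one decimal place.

72.7

Primary cost = (31.8 − 18.0) / 31.8 × 100% = 43.3962%.
Secondary cost = (36.2 − 25.6) / 36.2 × 100% = 29.2818%.
Total = 43.3962% + 29.2818% = 72.6780% ≈ 72.7%.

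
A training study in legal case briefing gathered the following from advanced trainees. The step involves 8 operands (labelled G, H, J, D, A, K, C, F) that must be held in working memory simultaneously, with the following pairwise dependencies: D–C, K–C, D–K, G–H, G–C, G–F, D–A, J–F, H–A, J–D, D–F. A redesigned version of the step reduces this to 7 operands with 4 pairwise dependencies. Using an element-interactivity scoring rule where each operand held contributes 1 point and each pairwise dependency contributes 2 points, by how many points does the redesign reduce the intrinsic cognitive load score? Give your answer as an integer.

15

Original: 8 × 1 + 11 × 2 = 8 + 22 = 30.
Redesigned: 7 × 1 + 4 × 2 = 7 + 8 = 15.
Reduction = 30 − 15 = 15.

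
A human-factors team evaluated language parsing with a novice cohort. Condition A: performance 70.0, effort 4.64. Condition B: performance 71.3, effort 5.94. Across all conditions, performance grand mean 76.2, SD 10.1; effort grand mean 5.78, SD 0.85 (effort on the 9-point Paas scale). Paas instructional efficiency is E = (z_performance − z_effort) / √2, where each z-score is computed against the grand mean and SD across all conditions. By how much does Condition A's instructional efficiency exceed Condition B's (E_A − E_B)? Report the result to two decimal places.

0.99

Condition A: z_P = (70.0 − 76.2)/10.1 = -0.6139; z_E = (4.64 − 5.78)/0.85 = -1.3412; E_A = (-0.6139 − (-1.3412))/√2 = 0.5143.
Condition B: z_P = (71.3 − 76.2)/10.1 = -0.4851; z_E = (5.94 − 5.78)/0.85 = 0.1882; E_B = (-0.4851 − 0.1882)/√2 = -0.4761.
E_A − E_B = 0.5143 − (-0.4761) = 0.9904 ≈ 0.99.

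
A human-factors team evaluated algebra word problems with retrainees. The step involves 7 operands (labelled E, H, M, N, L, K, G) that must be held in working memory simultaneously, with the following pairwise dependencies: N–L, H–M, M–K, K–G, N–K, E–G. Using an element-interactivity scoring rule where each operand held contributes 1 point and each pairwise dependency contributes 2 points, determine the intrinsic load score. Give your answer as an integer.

19

Count of operands held simultaneously: 7.
Count of pairwise dependencies listed: 6.
Element contribution: 7 × 1 = 7.
Interaction contribution: 6 × 2 = 12.
Intrinsic load = 7 + 12 = 19.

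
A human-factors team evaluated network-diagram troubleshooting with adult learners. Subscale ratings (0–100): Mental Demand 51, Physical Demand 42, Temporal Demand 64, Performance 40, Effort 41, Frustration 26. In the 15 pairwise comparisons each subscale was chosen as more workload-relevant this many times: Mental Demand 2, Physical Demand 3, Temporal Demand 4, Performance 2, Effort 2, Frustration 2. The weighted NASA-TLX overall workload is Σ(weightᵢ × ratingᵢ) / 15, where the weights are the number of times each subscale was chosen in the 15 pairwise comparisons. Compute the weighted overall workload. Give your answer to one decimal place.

46.5

The tallies are the weights (they sum to 15).
Weighted sum = 2·51 + 3·42 + 4·64 + 2·40 + 2·41 + 2·26
            = 102 + 126 + 256 + 80 + 82 + 52 = 698.
Overall workload = 698 / 15 = 46.5333 ≈ 46.5.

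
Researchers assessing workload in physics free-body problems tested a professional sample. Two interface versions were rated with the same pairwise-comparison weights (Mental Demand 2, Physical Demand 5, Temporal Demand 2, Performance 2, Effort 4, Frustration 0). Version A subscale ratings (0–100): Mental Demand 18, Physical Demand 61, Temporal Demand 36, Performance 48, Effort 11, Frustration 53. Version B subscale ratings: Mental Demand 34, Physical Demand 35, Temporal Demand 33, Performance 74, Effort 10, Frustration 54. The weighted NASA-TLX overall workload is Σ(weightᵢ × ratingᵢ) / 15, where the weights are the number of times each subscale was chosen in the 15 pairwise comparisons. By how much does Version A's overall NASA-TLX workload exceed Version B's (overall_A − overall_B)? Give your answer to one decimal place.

3.7

Version A weighted sum = 2·18 + 5·61 + 2·36 + 2·48 + 4·11 + 0·53 = 36 + 305 + 72 + 96 + 44 + 0 = 553; overall_A = 553/15 = 36.8667.
Version B weighted sum = 2·34 + 5·35 + 2·33 + 2·74 + 4·10 + 0·54 = 68 + 175 + 66 + 148 + 40 + 0 = 497; overall_B = 497/15 = 33.1333.
Difference = 36.8667 − 33.1333 = 3.7334 ≈ 3.7.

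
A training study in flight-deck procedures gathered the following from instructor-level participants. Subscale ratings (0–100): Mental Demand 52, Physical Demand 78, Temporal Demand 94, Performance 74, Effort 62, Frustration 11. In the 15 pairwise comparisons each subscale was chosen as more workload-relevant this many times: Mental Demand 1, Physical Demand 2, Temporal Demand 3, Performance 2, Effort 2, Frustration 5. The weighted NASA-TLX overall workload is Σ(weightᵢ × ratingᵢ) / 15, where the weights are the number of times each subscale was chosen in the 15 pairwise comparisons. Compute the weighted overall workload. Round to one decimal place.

The tallies are the weights (they sum to 15).
Weighted sum = 1·52 + 2·78 + 3·94 + 2·74 + 2·62 + 5·11
            = 52 + 156 + 282 + 148 + 124 + 55 = 817.
Overall workload = 817 / 15 = 54.4667 ≈ 54.5.

54.5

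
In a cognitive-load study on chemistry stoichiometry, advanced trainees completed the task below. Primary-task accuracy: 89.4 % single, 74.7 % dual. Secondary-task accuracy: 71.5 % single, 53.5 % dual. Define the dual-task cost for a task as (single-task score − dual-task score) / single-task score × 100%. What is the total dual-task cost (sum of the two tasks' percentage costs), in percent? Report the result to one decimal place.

41.6

Primary cost = (89.4 − 74.7) / 89.4 × 100% = 16.4430%.
Secondary cost = (71.5 − 53.5) / 71.5 × 100% = 25.1748%.
Total = 16.4430% + 25.1748% = 41.6178% ≈ 41.6%.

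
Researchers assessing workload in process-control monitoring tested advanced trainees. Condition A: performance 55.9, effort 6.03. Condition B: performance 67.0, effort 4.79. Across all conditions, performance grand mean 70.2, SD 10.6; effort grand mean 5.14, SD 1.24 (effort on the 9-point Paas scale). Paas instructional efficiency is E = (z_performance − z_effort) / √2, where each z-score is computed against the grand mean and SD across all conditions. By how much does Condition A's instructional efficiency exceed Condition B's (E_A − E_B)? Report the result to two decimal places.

Condition A: z_P = (55.9 − 70.2)/10.6 = -1.3491; z_E = (6.03 − 5.14)/1.24 = 0.7177; E_A = (-1.3491 − 0.7177)/√2 = -1.4614.
Condition B: z_P = (67.0 − 70.2)/10.6 = -0.3019; z_E = (4.79 − 5.14)/1.24 = -0.2823; E_B = (-0.3019 − (-0.2823))/√2 = -0.0139.
E_A − E_B = -1.4614 − (-0.0139) = -1.4475 ≈ -1.45.

-1.45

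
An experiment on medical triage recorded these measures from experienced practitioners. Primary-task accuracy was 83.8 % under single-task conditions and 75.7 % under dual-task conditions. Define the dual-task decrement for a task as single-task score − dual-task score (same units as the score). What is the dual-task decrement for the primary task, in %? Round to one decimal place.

8.1

Decrement = 83.8 − 75.7 = 8.1000 % ≈ 8.1 %.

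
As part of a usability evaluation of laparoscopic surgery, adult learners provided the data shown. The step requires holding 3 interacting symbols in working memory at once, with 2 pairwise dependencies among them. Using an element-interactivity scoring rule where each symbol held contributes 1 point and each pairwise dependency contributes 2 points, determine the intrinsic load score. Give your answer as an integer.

Element contribution: 3 × 1 = 3.
Interaction contribution: 2 × 2 = 4.
Intrinsic load = 3 + 4 = 7.

7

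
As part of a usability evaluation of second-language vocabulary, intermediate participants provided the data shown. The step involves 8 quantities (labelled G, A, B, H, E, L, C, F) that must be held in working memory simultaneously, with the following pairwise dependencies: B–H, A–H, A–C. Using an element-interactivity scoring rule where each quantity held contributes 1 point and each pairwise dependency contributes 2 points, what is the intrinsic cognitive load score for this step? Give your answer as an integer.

Count of quantities held simultaneously: 8.
Count of pairwise dependencies listed: 3.
Element contribution: 8 × 1 = 8.
Interaction contribution: 3 × 2 = 6.
Intrinsic load = 8 + 6 = 14.

14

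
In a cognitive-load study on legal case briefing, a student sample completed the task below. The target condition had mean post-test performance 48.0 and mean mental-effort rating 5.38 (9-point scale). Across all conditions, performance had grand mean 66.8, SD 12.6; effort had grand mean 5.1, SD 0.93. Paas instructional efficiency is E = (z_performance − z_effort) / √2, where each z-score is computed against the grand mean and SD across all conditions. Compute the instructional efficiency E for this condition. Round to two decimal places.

z_performance = (48.0 − 66.8) / 12.6 = -18.8000 / 12.6 = -1.4921.
z_effort = (5.38 − 5.1) / 0.93 = 0.2800 / 0.93 = 0.3011.
z_P − z_E = -1.4921 − 0.3011 = -1.7932.
E = -1.7932 / √2 = -1.7932 / 1.41421 = -1.2680 ≈ -1.27.

-1.27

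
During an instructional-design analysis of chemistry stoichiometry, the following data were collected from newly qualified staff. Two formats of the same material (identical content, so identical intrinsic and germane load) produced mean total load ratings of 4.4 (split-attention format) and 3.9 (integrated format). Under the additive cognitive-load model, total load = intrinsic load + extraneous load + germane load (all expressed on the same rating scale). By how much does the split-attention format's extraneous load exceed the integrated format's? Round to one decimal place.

Intrinsic and germane load are equal across formats, so the difference in total load equals the difference in extraneous load.
Extraneous-load difference = 4.4 − 3.9 = 0.5.

0.5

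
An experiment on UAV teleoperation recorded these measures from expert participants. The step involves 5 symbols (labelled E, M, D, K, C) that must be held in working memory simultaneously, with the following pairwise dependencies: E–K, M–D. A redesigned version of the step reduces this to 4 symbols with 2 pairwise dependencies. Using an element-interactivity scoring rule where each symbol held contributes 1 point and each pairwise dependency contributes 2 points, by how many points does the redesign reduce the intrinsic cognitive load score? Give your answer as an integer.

1

Original: 5 × 1 + 2 × 2 = 5 + 4 = 9.
Redesigned: 4 × 1 + 2 × 2 = 4 + 4 = 8.
Reduction = 9 − 8 = 1.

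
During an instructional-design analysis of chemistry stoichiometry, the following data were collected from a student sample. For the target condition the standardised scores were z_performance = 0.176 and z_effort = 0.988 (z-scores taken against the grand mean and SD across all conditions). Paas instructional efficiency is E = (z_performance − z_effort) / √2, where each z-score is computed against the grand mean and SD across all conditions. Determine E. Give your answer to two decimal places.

-0.57

z_P − z_E = 0.176 − 0.988 = -0.8120.
E = -0.8120 / √2 = -0.8120 / 1.41421 = -0.5742 ≈ -0.57.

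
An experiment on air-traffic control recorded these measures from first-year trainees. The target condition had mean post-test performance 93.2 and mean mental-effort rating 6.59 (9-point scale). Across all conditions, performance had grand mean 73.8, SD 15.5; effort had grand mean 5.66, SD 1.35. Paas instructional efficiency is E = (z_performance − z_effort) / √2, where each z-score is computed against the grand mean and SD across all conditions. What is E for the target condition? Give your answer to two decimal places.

0.40

z_performance = (93.2 − 73.8) / 15.5 = 19.4000 / 15.5 = 1.2516.
z_effort = (6.59 − 5.66) / 1.35 = 0.9300 / 1.35 = 0.6889.
z_P − z_E = 1.2516 − 0.6889 = 0.5627.
E = 0.5627 / √2 = 0.5627 / 1.41421 = 0.3979 ≈ 0.40.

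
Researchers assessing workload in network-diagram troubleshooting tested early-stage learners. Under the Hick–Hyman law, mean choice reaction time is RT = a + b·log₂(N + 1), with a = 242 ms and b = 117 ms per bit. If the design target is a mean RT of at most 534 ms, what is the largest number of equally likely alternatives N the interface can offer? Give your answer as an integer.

Set 242 + 117·log₂(N + 1) ≤ 534.
log₂(N + 1) ≤ (534 − 242) / 117 = 2.4957.
N + 1 ≤ 2^2.4957 = 5.6400.
N ≤ 4.6400, so the largest integer N is 4.

4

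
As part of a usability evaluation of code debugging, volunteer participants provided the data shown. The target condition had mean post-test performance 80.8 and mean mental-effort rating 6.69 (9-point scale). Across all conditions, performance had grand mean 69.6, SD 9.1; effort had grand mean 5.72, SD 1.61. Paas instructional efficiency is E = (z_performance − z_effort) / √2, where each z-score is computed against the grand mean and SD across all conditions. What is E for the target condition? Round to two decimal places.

0.44

z_performance = (80.8 − 69.6) / 9.1 = 11.2000 / 9.1 = 1.2308.
z_effort = (6.69 − 5.72) / 1.61 = 0.9700 / 1.61 = 0.6025.
z_P − z_E = 1.2308 − 0.6025 = 0.6283.
E = 0.6283 / √2 = 0.6283 / 1.41421 = 0.4443 ≈ 0.44.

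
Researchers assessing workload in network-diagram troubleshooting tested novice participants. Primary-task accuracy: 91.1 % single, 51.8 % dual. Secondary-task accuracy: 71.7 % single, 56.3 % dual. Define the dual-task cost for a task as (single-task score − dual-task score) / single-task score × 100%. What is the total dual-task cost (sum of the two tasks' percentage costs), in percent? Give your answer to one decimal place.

64.6

Primary cost = (91.1 − 51.8) / 91.1 × 100% = 43.1394%.
Secondary cost = (71.7 − 56.3) / 71.7 × 100% = 21.4784%.
Total = 43.1394% + 21.4784% = 64.6178% ≈ 64.6%.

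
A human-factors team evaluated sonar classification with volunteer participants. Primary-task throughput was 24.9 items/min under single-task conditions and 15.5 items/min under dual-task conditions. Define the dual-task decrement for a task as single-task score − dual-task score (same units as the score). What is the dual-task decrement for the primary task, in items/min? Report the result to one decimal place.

Decrement = 24.9 − 15.5 = 9.4000 items/min ≈ 9.4 items/min.

9.4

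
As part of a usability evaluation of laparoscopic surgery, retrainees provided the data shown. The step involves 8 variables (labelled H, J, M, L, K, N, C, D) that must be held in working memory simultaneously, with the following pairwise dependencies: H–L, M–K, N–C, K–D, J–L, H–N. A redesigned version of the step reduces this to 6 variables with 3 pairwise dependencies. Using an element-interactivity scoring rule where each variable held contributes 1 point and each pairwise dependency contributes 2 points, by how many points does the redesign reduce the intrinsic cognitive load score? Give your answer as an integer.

Original: 8 × 1 + 6 × 2 = 8 + 12 = 20.
Redesigned: 6 × 1 + 3 × 2 = 6 + 6 = 12.
Reduction = 20 − 12 = 8.

8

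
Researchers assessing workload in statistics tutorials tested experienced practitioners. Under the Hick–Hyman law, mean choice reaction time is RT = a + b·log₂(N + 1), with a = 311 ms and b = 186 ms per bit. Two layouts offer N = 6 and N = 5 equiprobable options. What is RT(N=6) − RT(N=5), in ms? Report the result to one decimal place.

41.4

RT(6) = 311 + 186·log₂(7) = 311 + 186·2.8074 = 833.1764 ms.
RT(5) = 311 + 186·log₂(6) = 311 + 186·2.5850 = 791.8100 ms.
Difference = 833.1764 − 791.8100 = 41.3664 ≈ 41.4 ms.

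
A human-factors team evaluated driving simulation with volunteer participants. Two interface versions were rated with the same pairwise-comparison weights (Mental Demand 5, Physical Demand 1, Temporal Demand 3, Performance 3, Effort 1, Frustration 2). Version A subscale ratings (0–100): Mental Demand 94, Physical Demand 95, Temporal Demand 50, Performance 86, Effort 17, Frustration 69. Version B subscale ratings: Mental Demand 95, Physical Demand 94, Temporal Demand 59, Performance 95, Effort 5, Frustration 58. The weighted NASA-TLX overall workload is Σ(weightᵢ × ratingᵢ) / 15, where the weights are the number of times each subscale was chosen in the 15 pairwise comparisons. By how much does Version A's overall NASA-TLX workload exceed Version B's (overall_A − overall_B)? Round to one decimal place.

-1.6

Version A weighted sum = 5·94 + 1·95 + 3·50 + 3·86 + 1·17 + 2·69 = 470 + 95 + 150 + 258 + 17 + 138 = 1128; overall_A = 1128/15 = 75.2000.
Version B weighted sum = 5·95 + 1·94 + 3·59 + 3·95 + 1·5 + 2·58 = 475 + 94 + 177 + 285 + 5 + 116 = 1152; overall_B = 1152/15 = 76.8000.
Difference = 75.2000 − 76.8000 = -1.6000 ≈ -1.6.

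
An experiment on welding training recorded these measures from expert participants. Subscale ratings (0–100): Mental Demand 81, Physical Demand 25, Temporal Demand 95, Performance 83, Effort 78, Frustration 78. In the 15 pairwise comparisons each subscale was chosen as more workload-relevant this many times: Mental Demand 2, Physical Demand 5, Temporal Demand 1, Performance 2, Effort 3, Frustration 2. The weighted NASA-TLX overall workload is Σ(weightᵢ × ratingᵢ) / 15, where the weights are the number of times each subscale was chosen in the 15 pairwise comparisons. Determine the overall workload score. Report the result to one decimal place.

62.5

The tallies are the weights (they sum to 15).
Weighted sum = 2·81 + 5·25 + 1·95 + 2·83 + 3·78 + 2·78
            = 162 + 125 + 95 + 166 + 234 + 156 = 938.
Overall workload = 938 / 15 = 62.5333 ≈ 62.5.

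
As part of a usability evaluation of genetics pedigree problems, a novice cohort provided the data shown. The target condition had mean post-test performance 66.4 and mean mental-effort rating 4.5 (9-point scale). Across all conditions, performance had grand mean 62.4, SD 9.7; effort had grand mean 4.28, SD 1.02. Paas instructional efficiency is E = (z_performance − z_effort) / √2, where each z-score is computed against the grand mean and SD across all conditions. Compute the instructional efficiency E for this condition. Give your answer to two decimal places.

z_performance = (66.4 − 62.4) / 9.7 = 4.0000 / 9.7 = 0.4124.
z_effort = (4.5 − 4.28) / 1.02 = 0.2200 / 1.02 = 0.2157.
z_P − z_E = 0.4124 − 0.2157 = 0.1967.
E = 0.1967 / √2 = 0.1967 / 1.41421 = 0.1391 ≈ 0.14.

0.14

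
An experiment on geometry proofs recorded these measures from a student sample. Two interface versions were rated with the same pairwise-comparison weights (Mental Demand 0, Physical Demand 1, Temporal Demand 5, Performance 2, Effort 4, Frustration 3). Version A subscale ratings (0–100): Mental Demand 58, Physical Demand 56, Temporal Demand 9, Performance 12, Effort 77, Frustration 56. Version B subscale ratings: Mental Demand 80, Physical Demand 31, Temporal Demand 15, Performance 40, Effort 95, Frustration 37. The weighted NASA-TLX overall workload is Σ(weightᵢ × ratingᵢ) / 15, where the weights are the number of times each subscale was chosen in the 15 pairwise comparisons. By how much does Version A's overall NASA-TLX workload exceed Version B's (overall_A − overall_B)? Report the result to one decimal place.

-5.1

Version A weighted sum = 0·58 + 1·56 + 5·9 + 2·12 + 4·77 + 3·56 = 0 + 56 + 45 + 24 + 308 + 168 = 601; overall_A = 601/15 = 40.0667.
Version B weighted sum = 0·80 + 1·31 + 5·15 + 2·40 + 4·95 + 3·37 = 0 + 31 + 75 + 80 + 380 + 111 = 677; overall_B = 677/15 = 45.1333.
Difference = 40.0667 − 45.1333 = -5.0666 ≈ -5.1.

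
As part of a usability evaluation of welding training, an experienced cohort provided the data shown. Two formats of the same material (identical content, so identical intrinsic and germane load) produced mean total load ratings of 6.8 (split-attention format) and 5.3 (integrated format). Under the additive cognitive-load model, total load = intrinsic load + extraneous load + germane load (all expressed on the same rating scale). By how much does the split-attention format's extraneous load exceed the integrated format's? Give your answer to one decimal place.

1.5

Intrinsic and germane load are equal across formats, so the difference in total load equals the difference in extraneous load.
Extraneous-load difference = 6.8 − 5.3 = 1.5.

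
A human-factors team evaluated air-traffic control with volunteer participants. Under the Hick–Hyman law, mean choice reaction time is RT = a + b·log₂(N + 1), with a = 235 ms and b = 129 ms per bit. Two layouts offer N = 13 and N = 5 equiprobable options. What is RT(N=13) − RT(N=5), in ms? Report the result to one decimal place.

157.7

RT(13) = 235 + 129·log₂(14) = 235 + 129·3.8074 = 726.1546 ms.
RT(5) = 235 + 129·log₂(6) = 235 + 129·2.5850 = 568.4650 ms.
Difference = 726.1546 − 568.4650 = 157.6896 ≈ 157.7 ms.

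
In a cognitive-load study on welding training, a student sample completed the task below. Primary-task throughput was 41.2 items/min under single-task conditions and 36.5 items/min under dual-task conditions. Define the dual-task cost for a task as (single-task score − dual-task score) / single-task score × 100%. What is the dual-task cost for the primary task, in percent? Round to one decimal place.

11.4

Cost = (41.2 − 36.5) / 41.2 × 100%
     = 4.7000 / 41.2 × 100% = 11.4078%.
≈ 11.4%.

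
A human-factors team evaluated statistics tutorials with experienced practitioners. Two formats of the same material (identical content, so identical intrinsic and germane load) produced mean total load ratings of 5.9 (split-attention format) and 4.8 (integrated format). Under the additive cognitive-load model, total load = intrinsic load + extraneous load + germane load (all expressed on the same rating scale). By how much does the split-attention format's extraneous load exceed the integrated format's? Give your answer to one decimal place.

1.1

Intrinsic and germane load are equal across formats, so the difference in total load equals the difference in extraneous load.
Extraneous-load difference = 5.9 − 4.8 = 1.1.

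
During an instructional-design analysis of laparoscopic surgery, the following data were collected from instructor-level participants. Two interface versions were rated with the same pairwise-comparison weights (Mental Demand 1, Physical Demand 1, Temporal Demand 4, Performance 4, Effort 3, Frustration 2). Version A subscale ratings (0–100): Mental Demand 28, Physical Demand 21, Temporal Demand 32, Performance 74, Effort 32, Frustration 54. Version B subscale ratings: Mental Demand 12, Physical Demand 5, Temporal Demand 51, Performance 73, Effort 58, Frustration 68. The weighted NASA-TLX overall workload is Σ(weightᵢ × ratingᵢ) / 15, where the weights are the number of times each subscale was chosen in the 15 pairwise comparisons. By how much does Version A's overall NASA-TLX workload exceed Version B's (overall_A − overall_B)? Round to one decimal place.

-9.7

Version A weighted sum = 1·28 + 1·21 + 4·32 + 4·74 + 3·32 + 2·54 = 28 + 21 + 128 + 296 + 96 + 108 = 677; overall_A = 677/15 = 45.1333.
Version B weighted sum = 1·12 + 1·5 + 4·51 + 4·73 + 3·58 + 2·68 = 12 + 5 + 204 + 292 + 174 + 136 = 823; overall_B = 823/15 = 54.8667.
Difference = 45.1333 − 54.8667 = -9.7334 ≈ -9.7.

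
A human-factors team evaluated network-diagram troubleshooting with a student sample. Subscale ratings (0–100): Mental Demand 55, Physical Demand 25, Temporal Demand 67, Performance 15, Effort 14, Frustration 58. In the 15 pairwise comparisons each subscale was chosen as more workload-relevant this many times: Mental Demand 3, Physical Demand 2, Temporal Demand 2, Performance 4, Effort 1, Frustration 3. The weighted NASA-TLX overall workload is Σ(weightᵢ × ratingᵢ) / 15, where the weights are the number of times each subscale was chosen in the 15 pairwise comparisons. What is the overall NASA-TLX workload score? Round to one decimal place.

39.8

The tallies are the weights (they sum to 15).
Weighted sum = 3·55 + 2·25 + 2·67 + 4·15 + 1·14 + 3·58
            = 165 + 50 + 134 + 60 + 14 + 174 = 597.
Overall workload = 597 / 15 = 39.8000 ≈ 39.8.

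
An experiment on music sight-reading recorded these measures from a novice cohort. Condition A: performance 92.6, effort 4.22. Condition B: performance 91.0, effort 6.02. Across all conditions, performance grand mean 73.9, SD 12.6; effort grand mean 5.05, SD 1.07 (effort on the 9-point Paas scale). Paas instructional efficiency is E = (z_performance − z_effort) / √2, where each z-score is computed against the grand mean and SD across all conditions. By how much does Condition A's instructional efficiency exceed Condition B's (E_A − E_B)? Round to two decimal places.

Condition A: z_P = (92.6 − 73.9)/12.6 = 1.4841; z_E = (4.22 − 5.05)/1.07 = -0.7757; E_A = (1.4841 − (-0.7757))/√2 = 1.5979.
Condition B: z_P = (91.0 − 73.9)/12.6 = 1.3571; z_E = (6.02 − 5.05)/1.07 = 0.9065; E_B = (1.3571 − 0.9065)/√2 = 0.3186.
E_A − E_B = 1.5979 − 0.3186 = 1.2793 ≈ 1.28.

1.28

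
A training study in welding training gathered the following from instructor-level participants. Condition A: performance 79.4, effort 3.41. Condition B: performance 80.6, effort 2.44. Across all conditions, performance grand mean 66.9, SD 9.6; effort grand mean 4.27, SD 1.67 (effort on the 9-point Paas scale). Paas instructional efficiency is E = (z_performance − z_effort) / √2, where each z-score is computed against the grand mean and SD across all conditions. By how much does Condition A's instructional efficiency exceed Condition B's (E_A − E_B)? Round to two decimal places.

-0.50

Condition A: z_P = (79.4 − 66.9)/9.6 = 1.3021; z_E = (3.41 − 4.27)/1.67 = -0.5150; E_A = (1.3021 − (-0.5150))/√2 = 1.2849.
Condition B: z_P = (80.6 − 66.9)/9.6 = 1.4271; z_E = (2.44 − 4.27)/1.67 = -1.0958; E_B = (1.4271 − (-1.0958))/√2 = 1.7840.
E_A − E_B = 1.2849 − 1.7840 = -0.4991 ≈ -0.50.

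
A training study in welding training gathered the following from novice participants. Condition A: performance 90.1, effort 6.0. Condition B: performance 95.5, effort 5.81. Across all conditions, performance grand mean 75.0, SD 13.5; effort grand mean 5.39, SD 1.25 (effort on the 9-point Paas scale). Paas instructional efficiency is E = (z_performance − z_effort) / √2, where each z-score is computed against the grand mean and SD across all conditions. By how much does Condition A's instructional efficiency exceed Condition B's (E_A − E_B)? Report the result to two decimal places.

-0.39

Condition A: z_P = (90.1 − 75.0)/13.5 = 1.1185; z_E = (6.0 − 5.39)/1.25 = 0.4880; E_A = (1.1185 − 0.4880)/√2 = 0.4458.
Condition B: z_P = (95.5 − 75.0)/13.5 = 1.5185; z_E = (5.81 − 5.39)/1.25 = 0.3360; E_B = (1.5185 − 0.3360)/√2 = 0.8362.
E_A − E_B = 0.4458 − 0.8362 = -0.3904 ≈ -0.39.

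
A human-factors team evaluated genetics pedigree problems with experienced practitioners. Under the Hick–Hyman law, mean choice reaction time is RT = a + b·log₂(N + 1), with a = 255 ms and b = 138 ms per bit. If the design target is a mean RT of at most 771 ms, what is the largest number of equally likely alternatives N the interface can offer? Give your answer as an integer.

Set 255 + 138·log₂(N + 1) ≤ 771.
log₂(N + 1) ≤ (771 − 255) / 138 = 3.7391.
N + 1 ≤ 2^3.7391 = 13.3531.
N ≤ 12.3531, so the largest integer N is 12.

12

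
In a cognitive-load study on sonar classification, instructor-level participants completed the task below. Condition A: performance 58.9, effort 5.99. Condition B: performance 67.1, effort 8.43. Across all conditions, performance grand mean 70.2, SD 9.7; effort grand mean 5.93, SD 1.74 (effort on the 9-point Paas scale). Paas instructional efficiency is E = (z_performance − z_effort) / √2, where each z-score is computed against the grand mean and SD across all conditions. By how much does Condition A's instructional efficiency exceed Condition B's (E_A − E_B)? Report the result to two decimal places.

Condition A: z_P = (58.9 − 70.2)/9.7 = -1.1649; z_E = (5.99 − 5.93)/1.74 = 0.0345; E_A = (-1.1649 − 0.0345)/√2 = -0.8481.
Condition B: z_P = (67.1 − 70.2)/9.7 = -0.3196; z_E = (8.43 − 5.93)/1.74 = 1.4368; E_B = (-0.3196 − 1.4368)/√2 = -1.2420.
E_A − E_B = -0.8481 − (-1.2420) = 0.3939 ≈ 0.39.

0.39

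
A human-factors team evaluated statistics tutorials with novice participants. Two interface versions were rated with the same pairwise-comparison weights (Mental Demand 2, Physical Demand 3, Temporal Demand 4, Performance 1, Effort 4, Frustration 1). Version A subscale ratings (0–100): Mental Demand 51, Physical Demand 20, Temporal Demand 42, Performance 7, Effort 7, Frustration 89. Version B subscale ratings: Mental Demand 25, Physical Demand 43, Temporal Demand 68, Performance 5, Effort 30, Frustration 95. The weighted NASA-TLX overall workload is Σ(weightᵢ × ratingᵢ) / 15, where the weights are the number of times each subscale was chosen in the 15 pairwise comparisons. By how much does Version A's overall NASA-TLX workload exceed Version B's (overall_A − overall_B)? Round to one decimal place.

Version A weighted sum = 2·51 + 3·20 + 4·42 + 1·7 + 4·7 + 1·89 = 102 + 60 + 168 + 7 + 28 + 89 = 454; overall_A = 454/15 = 30.2667.
Version B weighted sum = 2·25 + 3·43 + 4·68 + 1·5 + 4·30 + 1·95 = 50 + 129 + 272 + 5 + 120 + 95 = 671; overall_B = 671/15 = 44.7333.
Difference = 30.2667 − 44.7333 = -14.4666 ≈ -14.5.

-14.5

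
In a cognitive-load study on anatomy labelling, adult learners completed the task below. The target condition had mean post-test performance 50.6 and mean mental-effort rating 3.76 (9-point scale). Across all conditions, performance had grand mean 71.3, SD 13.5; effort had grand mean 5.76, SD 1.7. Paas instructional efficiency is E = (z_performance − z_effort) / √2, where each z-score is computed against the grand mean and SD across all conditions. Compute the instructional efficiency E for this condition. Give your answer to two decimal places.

z_performance = (50.6 − 71.3) / 13.5 = -20.7000 / 13.5 = -1.5333.
z_effort = (3.76 − 5.76) / 1.7 = -2.0000 / 1.7 = -1.1765.
z_P − z_E = -1.5333 − (-1.1765) = -0.3568.
E = -0.3568 / √2 = -0.3568 / 1.41421 = -0.2523 ≈ -0.25.

-0.25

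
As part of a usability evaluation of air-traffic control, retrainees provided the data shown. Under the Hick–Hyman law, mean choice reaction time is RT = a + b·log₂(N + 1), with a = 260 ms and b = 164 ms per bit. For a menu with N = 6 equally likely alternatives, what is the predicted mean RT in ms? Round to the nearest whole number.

720

log₂(6 + 1) = log₂(7) = 2.8074.
RT = 260 + 164 × 2.8074 = 260 + 460.4136 = 720.4136 ms.
≈ 720 ms.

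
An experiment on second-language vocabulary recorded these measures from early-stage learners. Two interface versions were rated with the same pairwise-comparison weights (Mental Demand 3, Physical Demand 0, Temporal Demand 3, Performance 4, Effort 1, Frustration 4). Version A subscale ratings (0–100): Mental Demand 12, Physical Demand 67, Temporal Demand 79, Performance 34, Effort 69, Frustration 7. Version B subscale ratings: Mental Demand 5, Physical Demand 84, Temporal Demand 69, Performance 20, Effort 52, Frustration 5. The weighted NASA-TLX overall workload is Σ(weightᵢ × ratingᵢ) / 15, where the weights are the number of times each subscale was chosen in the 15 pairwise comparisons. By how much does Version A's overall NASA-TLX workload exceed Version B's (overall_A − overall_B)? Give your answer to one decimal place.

8.8

Version A weighted sum = 3·12 + 0·67 + 3·79 + 4·34 + 1·69 + 4·7 = 36 + 0 + 237 + 136 + 69 + 28 = 506; overall_A = 506/15 = 33.7333.
Version B weighted sum = 3·5 + 0·84 + 3·69 + 4·20 + 1·52 + 4·5 = 15 + 0 + 207 + 80 + 52 + 20 = 374; overall_B = 374/15 = 24.9333.
Difference = 33.7333 − 24.9333 = 8.8000 ≈ 8.8.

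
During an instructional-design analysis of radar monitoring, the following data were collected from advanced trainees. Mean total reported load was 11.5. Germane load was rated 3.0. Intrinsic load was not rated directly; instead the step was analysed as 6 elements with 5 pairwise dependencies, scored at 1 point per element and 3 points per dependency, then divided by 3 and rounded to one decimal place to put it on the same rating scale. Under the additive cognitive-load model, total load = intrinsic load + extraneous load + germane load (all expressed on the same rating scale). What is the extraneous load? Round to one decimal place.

Intrinsic (element-interactivity): (6 × 1 + 5 × 3) / 3 = 21 / 3 = 7.0000 → 7.0.
extraneous load = total − intrinsic − germane
             = 11.5 − 7.0 − 3.0 = 1.5.

1.5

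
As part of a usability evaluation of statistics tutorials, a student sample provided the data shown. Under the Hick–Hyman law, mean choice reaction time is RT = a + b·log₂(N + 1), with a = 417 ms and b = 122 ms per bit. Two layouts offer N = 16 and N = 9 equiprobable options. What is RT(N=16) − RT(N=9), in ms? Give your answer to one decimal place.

RT(16) = 417 + 122·log₂(17) = 417 + 122·4.0875 = 915.6750 ms.
RT(9) = 417 + 122·log₂(10) = 417 + 122·3.3219 = 822.2718 ms.
Difference = 915.6750 − 822.2718 = 93.4032 ≈ 93.4 ms.

93.4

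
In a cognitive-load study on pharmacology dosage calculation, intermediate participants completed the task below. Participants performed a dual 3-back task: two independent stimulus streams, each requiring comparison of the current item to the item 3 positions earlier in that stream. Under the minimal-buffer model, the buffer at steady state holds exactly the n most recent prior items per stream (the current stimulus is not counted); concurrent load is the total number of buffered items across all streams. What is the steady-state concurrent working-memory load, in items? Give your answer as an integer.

6

Each stream's buffer holds its 3 most recent prior items.
Two independent streams: 2 × 3 = 6 buffered items at steady state.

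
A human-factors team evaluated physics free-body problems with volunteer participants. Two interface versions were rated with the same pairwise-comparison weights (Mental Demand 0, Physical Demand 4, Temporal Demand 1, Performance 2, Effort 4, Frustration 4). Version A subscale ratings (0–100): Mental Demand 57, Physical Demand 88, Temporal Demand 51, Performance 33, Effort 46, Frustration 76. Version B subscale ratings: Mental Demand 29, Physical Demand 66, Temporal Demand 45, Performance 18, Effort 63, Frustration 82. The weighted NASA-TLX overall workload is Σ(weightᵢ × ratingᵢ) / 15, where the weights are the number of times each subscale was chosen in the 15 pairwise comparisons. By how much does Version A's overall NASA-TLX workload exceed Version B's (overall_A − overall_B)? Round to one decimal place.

Version A weighted sum = 0·57 + 4·88 + 1·51 + 2·33 + 4·46 + 4·76 = 0 + 352 + 51 + 66 + 184 + 304 = 957; overall_A = 957/15 = 63.8000.
Version B weighted sum = 0·29 + 4·66 + 1·45 + 2·18 + 4·63 + 4·82 = 0 + 264 + 45 + 36 + 252 + 328 = 925; overall_B = 925/15 = 61.6667.
Difference = 63.8000 − 61.6667 = 2.1333 ≈ 2.1.

2.1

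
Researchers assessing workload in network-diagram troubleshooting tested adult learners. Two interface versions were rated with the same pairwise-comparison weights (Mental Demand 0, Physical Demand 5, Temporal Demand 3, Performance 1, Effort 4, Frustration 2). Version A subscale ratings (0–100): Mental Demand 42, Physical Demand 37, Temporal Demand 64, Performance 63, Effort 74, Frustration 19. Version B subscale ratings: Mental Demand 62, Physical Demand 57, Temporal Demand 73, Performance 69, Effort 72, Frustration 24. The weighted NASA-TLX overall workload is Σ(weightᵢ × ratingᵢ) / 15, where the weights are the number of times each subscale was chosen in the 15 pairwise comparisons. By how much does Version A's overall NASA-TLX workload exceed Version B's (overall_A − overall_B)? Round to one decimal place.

-9.0

Version A weighted sum = 0·42 + 5·37 + 3·64 + 1·63 + 4·74 + 2·19 = 0 + 185 + 192 + 63 + 296 + 38 = 774; overall_A = 774/15 = 51.6000.
Version B weighted sum = 0·62 + 5·57 + 3·73 + 1·69 + 4·72 + 2·24 = 0 + 285 + 219 + 69 + 288 + 48 = 909; overall_B = 909/15 = 60.6000.
Difference = 51.6000 − 60.6000 = -9.0000 ≈ -9.0.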